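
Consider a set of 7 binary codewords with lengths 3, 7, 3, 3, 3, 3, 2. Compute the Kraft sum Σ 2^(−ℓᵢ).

0.8828125

With common denominator 2^7 = 128: Σ 2^(−ℓᵢ) = 16/128 + 1/128 + 16/128 + 16/128 + 16/128 + 16/128 + 32/128 = 113/128 = 0.8828125.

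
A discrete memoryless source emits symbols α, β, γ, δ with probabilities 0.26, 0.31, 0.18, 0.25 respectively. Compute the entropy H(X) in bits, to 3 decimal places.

H = −Σ pᵢ log₂ pᵢ.
−0.26·log₂(0.26) = 0.5053
−0.31·log₂(0.31) = 0.5238
−0.18·log₂(0.18) = 0.4453
−0.25·log₂(0.25) = 0.5000
Sum ≈ 1.9744 → 1.974 bits.

1.974 bits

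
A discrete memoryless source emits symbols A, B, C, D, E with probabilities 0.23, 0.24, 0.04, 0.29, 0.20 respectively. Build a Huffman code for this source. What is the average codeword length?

Repeatedly combine the two least-probable nodes; the expected code length is the sum of the merged weights.
merge 1/25 + 1/5 → 6/25
merge 23/100 + 6/25 → 47/100
merge 6/25 + 29/100 → 53/100
merge 47/100 + 53/100 → 1
L = 6/25 + 47/100 + 53/100 + 1 = 56/25 = 2.24 bits/symbol.

2.24 bits/symbol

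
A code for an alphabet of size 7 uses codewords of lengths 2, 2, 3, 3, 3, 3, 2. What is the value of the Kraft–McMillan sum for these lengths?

With common denominator 2^3 = 8: Σ 2^(−ℓᵢ) = 2/8 + 2/8 + 1/8 + 1/8 + 1/8 + 1/8 + 2/8 = 10/8 = 1.25.

1.25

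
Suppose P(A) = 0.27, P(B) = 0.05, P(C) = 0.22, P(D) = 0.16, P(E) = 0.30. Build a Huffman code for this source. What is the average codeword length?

2.21 bits/symbol

Repeatedly combine the two least-probable nodes; the expected code length is the sum of the merged weights.
merge 1/20 + 4/25 → 21/100
merge 21/100 + 11/50 → 43/100
merge 27/100 + 3/10 → 57/100
merge 43/100 + 57/100 → 1
L = 21/100 + 43/100 + 57/100 + 1 = 221/100 = 2.21 bits/symbol.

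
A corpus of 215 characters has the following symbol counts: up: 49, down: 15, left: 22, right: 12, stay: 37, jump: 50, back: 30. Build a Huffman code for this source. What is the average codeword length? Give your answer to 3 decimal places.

Probabilities are the counts divided by 215.
Repeatedly combine the two least-probable nodes; the expected code length is the sum of the merged weights.
merge 12/215 + 3/43 → 27/215
merge 22/215 + 27/215 → 49/215
merge 6/43 + 37/215 → 67/215
merge 49/215 + 49/215 → 98/215
merge 10/43 + 67/215 → 117/215
merge 98/215 + 117/215 → 1
L = 27/215 + 49/215 + 67/215 + 98/215 + 117/215 + 1 = 573/215 ≈ 2.665 bits/symbol.

2.665 bits/symbol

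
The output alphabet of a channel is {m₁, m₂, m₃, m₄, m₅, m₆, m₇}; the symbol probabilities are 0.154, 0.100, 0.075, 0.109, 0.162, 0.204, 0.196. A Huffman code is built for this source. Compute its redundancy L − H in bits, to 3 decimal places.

0.044 bits

Entropy H = −Σ p log₂ p ≈ 2.7307 bits.
Huffman merges: 3/40+1/10→7/40; 109/1000+77/500→263/1000; 81/500+7/40→337/1000; 49/250+51/250→2/5; 263/1000+337/1000→3/5; 2/5+3/5→1. L = 111/40 ≈ 2.7750.
L − H = 2.7750 − 2.7307 = 0.044 bits.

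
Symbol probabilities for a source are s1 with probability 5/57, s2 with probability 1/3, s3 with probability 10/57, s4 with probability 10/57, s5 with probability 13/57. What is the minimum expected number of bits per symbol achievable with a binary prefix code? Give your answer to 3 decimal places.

Repeatedly combine the two least-probable nodes; the expected code length is the sum of the merged weights.
merge 5/57 + 10/57 → 5/19
merge 10/57 + 13/57 → 23/57
merge 5/19 + 1/3 → 34/57
merge 23/57 + 34/57 → 1
L = 5/19 + 23/57 + 34/57 + 1 = 43/19 ≈ 2.263 bits/symbol.

2.263 bits/symbol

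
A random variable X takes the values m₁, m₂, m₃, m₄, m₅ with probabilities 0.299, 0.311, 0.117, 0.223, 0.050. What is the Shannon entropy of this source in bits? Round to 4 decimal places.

H = −Σ pᵢ log₂ pᵢ.
−0.299·log₂(0.299) = 0.5208
−0.311·log₂(0.311) = 0.5240
−0.117·log₂(0.117) = 0.3622
−0.223·log₂(0.223) = 0.4828
−0.050·log₂(0.050) = 0.2161
Sum ≈ 2.1059 → 2.1059 bits.

2.1059 bits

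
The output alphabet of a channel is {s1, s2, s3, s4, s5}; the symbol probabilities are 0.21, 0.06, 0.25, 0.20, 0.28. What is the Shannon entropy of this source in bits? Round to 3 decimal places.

H = −Σ pᵢ log₂ pᵢ.
−0.21·log₂(0.21) = 0.4728
−0.06·log₂(0.06) = 0.2435
−0.25·log₂(0.25) = 0.5000
−0.20·log₂(0.20) = 0.4644
−0.28·log₂(0.28) = 0.5142
Sum ≈ 2.1950 → 2.195 bits.

2.195 bits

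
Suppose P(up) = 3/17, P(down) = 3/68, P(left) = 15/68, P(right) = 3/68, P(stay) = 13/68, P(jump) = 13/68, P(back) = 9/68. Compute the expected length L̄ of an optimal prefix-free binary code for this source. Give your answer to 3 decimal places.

2.676 bits/symbol

Repeatedly combine the two least-probable nodes; the expected code length is the sum of the merged weights.
merge 3/68 + 3/68 → 3/34
merge 3/34 + 9/68 → 15/68
merge 3/17 + 13/68 → 25/68
merge 13/68 + 15/68 → 7/17
merge 15/68 + 25/68 → 10/17
merge 7/17 + 10/17 → 1
L = 3/34 + 15/68 + 25/68 + 7/17 + 10/17 + 1 = 91/34 ≈ 2.676 bits/symbol.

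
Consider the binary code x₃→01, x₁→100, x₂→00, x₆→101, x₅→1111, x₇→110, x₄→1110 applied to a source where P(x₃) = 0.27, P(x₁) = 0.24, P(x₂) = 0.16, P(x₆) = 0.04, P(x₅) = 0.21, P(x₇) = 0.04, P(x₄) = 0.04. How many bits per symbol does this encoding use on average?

2.82 bits/symbol

L̄ = Σ pᵢ·ℓᵢ = 0.27·2 + 0.24·3 + 0.16·2 + 0.04·3 + 0.21·4 + 0.04·3 + 0.04·4 = 2.82 bits/symbol.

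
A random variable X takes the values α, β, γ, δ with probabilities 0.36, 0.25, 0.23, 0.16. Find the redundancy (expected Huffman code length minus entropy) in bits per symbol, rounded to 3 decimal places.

0.059 bits

Entropy H = −Σ p log₂ p ≈ 1.9413 bits.
Huffman merges: 4/25+23/100→39/100; 1/4+9/25→61/100; 39/100+61/100→1. L = 2 ≈ 2.0000.
L − H = 2.0000 − 1.9413 = 0.059 bits.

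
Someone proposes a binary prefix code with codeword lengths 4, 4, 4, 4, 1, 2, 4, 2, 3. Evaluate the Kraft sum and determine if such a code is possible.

1.4375; no

With common denominator 2^4 = 16: Σ 2^(−ℓᵢ) = 1/16 + 1/16 + 1/16 + 1/16 + 8/16 + 4/16 + 1/16 + 4/16 + 2/16 = 23/16 = 1.4375.
Kraft's inequality requires Σ ≤ 1; here Σ = 1.4375 > 1, so no such prefix code exists.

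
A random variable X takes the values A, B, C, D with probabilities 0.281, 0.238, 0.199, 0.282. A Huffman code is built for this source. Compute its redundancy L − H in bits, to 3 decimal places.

0.014 bits

Entropy H = −Σ p log₂ p ≈ 1.9860 bits.
Huffman merges: 199/1000+119/500→437/1000; 281/1000+141/500→563/1000; 437/1000+563/1000→1. L = 2 ≈ 2.0000.
L − H = 2.0000 − 1.9860 = 0.014 bits.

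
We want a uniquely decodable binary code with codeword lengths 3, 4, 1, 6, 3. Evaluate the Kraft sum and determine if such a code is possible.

0.828125; yes

With common denominator 2^6 = 64: Σ 2^(−ℓᵢ) = 8/64 + 4/64 + 32/64 + 1/64 + 8/64 = 53/64 = 0.828125.
Kraft's inequality requires Σ ≤ 1; here Σ = 0.828125 ≤ 1, so such a prefix code exists.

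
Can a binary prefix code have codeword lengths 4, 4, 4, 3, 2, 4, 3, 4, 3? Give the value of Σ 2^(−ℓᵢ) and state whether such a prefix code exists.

With common denominator 2^4 = 16: Σ 2^(−ℓᵢ) = 1/16 + 1/16 + 1/16 + 2/16 + 4/16 + 1/16 + 2/16 + 1/16 + 2/16 = 15/16 = 0.9375.
Kraft's inequality requires Σ ≤ 1; here Σ = 0.9375 ≤ 1, so such a prefix code exists.

0.9375; yes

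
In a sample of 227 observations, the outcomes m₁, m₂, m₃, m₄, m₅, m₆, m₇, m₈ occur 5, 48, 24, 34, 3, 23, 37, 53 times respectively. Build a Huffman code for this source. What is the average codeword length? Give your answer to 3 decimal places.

Probabilities are the counts divided by 227.
Repeatedly combine the two least-probable nodes; the expected code length is the sum of the merged weights.
merge 3/227 + 5/227 → 8/227
merge 8/227 + 23/227 → 31/227
merge 24/227 + 31/227 → 55/227
merge 34/227 + 37/227 → 71/227
merge 48/227 + 53/227 → 101/227
merge 55/227 + 71/227 → 126/227
merge 101/227 + 126/227 → 1
L = 8/227 + 31/227 + 55/227 + 71/227 + 101/227 + 126/227 + 1 = 619/227 ≈ 2.727 bits/symbol.

2.727 bits/symbol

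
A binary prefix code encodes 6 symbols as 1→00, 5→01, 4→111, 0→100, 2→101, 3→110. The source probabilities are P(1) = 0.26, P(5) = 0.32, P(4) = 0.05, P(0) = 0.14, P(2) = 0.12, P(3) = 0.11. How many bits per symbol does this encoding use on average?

2.42 bits/symbol

L̄ = Σ pᵢ·ℓᵢ = 0.26·2 + 0.32·2 + 0.05·3 + 0.14·3 + 0.12·3 + 0.11·3 = 2.42 bits/symbol.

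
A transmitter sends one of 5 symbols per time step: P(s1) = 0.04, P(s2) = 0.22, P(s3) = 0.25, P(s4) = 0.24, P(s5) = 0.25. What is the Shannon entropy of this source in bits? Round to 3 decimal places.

2.160 bits

H = −Σ pᵢ log₂ pᵢ.
−0.04·log₂(0.04) = 0.1858
−0.22·log₂(0.22) = 0.4806
−0.25·log₂(0.25) = 0.5000
−0.24·log₂(0.24) = 0.4941
−0.25·log₂(0.25) = 0.5000
Sum ≈ 2.1605 → 2.160 bits.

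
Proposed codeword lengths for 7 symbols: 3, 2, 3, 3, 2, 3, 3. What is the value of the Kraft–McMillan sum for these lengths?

With common denominator 2^3 = 8: Σ 2^(−ℓᵢ) = 1/8 + 2/8 + 1/8 + 1/8 + 2/8 + 1/8 + 1/8 = 9/8 = 1.125.

1.125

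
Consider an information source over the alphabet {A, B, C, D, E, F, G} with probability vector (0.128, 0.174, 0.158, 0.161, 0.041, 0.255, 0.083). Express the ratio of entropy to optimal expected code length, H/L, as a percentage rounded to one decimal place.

98.4%

Entropy H = −Σ p log₂ p ≈ 2.6531 bits.
Huffman merges: 41/1000+83/1000→31/250; 31/250+16/125→63/250; 79/500+161/1000→319/1000; 87/500+63/250→213/500; 51/200+319/1000→287/500; 213/500+287/500→1. L = 539/200 ≈ 2.6950.
Efficiency = H/L = 2.6531/2.6950 = 98.4%.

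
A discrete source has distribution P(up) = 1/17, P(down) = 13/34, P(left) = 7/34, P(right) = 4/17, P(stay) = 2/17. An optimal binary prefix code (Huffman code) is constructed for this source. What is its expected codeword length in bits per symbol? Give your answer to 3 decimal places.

2.176 bits/symbol

Repeatedly combine the two least-probable nodes; the expected code length is the sum of the merged weights.
merge 1/17 + 2/17 → 3/17
merge 3/17 + 7/34 → 13/34
merge 4/17 + 13/34 → 21/34
merge 13/34 + 21/34 → 1
L = 3/17 + 13/34 + 21/34 + 1 = 37/17 ≈ 2.176 bits/symbol.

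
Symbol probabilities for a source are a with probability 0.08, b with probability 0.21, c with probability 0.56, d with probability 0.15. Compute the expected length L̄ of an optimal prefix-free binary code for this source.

1.67 bits/symbol

Repeatedly combine the two least-probable nodes; the expected code length is the sum of the merged weights.
merge 2/25 + 3/20 → 23/100
merge 21/100 + 23/100 → 11/25
merge 11/25 + 14/25 → 1
L = 23/100 + 11/25 + 1 = 167/100 = 1.67 bits/symbol.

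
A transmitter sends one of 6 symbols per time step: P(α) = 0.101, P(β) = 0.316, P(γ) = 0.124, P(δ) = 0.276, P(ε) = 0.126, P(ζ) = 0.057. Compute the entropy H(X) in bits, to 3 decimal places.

H = −Σ pᵢ log₂ pᵢ.
−0.101·log₂(0.101) = 0.3341
−0.316·log₂(0.316) = 0.5252
−0.124·log₂(0.124) = 0.3734
−0.276·log₂(0.276) = 0.5126
−0.126·log₂(0.126) = 0.3766
−0.057·log₂(0.057) = 0.2356
Sum ≈ 2.3574 → 2.357 bits.

2.357 bits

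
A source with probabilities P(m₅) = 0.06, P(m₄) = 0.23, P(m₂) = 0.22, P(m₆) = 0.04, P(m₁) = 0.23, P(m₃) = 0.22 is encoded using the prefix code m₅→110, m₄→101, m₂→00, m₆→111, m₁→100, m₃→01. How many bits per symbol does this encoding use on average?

L̄ = Σ pᵢ·ℓᵢ = 0.06·3 + 0.23·3 + 0.22·2 + 0.04·3 + 0.23·3 + 0.22·2 = 2.56 bits/symbol.

2.56 bits/symbol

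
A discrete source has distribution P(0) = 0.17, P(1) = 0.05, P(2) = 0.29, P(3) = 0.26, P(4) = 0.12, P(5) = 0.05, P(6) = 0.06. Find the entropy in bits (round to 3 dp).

2.501 bits

H = −Σ pᵢ log₂ pᵢ.
−0.17·log₂(0.17) = 0.4346
−0.05·log₂(0.05) = 0.2161
−0.29·log₂(0.29) = 0.5179
−0.26·log₂(0.26) = 0.5053
−0.12·log₂(0.12) = 0.3671
−0.05·log₂(0.05) = 0.2161
−0.06·log₂(0.06) = 0.2435
Sum ≈ 2.5006 → 2.501 bits.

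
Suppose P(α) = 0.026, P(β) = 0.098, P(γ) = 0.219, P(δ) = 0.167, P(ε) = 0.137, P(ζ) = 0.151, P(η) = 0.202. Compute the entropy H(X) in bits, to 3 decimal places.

2.647 bits

H = −Σ pᵢ log₂ pᵢ.
−0.026·log₂(0.026) = 0.1369
−0.098·log₂(0.098) = 0.3284
−0.219·log₂(0.219) = 0.4798
−0.167·log₂(0.167) = 0.4312
−0.137·log₂(0.137) = 0.3929
−0.151·log₂(0.151) = 0.4118
−0.202·log₂(0.202) = 0.4661
Sum ≈ 2.6472 → 2.647 bits.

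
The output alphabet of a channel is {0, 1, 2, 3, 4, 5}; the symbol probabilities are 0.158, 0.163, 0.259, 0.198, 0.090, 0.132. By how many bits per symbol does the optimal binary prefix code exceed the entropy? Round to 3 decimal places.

Entropy H = −Σ p log₂ p ≈ 2.5129 bits.
Huffman merges: 9/100+33/250→111/500; 79/500+163/1000→321/1000; 99/500+111/500→21/50; 259/1000+321/1000→29/50; 21/50+29/50→1. L = 2543/1000 ≈ 2.5430.
L − H = 2.5430 − 2.5129 = 0.030 bits.

0.030 bits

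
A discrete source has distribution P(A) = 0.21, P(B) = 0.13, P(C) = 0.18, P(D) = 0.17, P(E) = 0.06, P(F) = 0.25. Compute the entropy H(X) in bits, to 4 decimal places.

H = −Σ pᵢ log₂ pᵢ.
−0.21·log₂(0.21) = 0.4728
−0.13·log₂(0.13) = 0.3826
−0.18·log₂(0.18) = 0.4453
−0.17·log₂(0.17) = 0.4346
−0.06·log₂(0.06) = 0.2435
−0.25·log₂(0.25) = 0.5000
Sum ≈ 2.4789 → 2.4789 bits.

2.4789 bits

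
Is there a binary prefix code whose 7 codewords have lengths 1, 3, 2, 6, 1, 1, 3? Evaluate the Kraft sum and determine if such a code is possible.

With common denominator 2^6 = 64: Σ 2^(−ℓᵢ) = 32/64 + 8/64 + 16/64 + 1/64 + 32/64 + 32/64 + 8/64 = 129/64 = 2.015625.
Kraft's inequality requires Σ ≤ 1; here Σ = 2.015625 > 1, so no such prefix code exists.

2.015625; no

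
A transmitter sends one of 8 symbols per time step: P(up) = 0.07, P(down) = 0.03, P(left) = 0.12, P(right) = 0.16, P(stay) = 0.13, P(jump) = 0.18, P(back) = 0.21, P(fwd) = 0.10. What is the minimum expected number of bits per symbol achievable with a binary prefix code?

Repeatedly combine the two least-probable nodes; the expected code length is the sum of the merged weights.
merge 3/100 + 7/100 → 1/10
merge 1/10 + 1/10 → 1/5
merge 3/25 + 13/100 → 1/4
merge 4/25 + 9/50 → 17/50
merge 1/5 + 21/100 → 41/100
merge 1/4 + 17/50 → 59/100
merge 41/100 + 59/100 → 1
L = 1/10 + 1/5 + 1/4 + 17/50 + 41/100 + 59/100 + 1 = 289/100 = 2.89 bits/symbol.

2.89 bits/symbol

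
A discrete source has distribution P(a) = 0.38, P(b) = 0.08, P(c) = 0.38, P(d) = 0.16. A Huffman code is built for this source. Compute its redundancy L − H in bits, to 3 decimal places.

Entropy H = −Σ p log₂ p ≈ 1.7754 bits.
Huffman merges: 2/25+4/25→6/25; 6/25+19/50→31/50; 19/50+31/50→1. L = 93/50 ≈ 1.8600.
L − H = 1.8600 − 1.7754 = 0.085 bits.

0.085 bits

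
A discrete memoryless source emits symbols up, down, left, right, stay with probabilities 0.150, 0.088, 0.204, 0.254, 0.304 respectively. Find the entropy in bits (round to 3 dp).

H = −Σ pᵢ log₂ pᵢ.
−0.150·log₂(0.150) = 0.4105
−0.088·log₂(0.088) = 0.3086
−0.204·log₂(0.204) = 0.4678
−0.254·log₂(0.254) = 0.5022
−0.304·log₂(0.304) = 0.5222
Sum ≈ 2.2114 → 2.211 bits.

2.211 bits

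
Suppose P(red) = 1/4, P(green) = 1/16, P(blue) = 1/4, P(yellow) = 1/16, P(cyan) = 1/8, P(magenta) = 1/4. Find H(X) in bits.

2.375 bits

Each probability is a power of 1/2, so log₂(1/p) is an integer.
H = Σ p·log₂(1/p) = 1/4·2 + 1/16·4 + 1/4·2 + 1/16·4 + 1/8·3 + 1/4·2 = 2.375 bits.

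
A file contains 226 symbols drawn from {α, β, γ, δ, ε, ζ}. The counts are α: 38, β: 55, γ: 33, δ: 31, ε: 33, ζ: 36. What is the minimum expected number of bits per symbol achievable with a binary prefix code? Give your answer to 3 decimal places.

2.588 bits/symbol

Probabilities are the counts divided by 226.
Repeatedly combine the two least-probable nodes; the expected code length is the sum of the merged weights.
merge 31/226 + 33/226 → 32/113
merge 33/226 + 18/113 → 69/226
merge 19/113 + 55/226 → 93/226
merge 32/113 + 69/226 → 133/226
merge 93/226 + 133/226 → 1
L = 32/113 + 69/226 + 93/226 + 133/226 + 1 = 585/226 ≈ 2.588 bits/symbol.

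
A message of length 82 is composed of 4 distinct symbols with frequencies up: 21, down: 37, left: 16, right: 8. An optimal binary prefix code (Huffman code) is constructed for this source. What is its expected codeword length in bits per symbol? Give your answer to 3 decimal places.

1.841 bits/symbol

Probabilities are the counts divided by 82.
Repeatedly combine the two least-probable nodes; the expected code length is the sum of the merged weights.
merge 4/41 + 8/41 → 12/41
merge 21/82 + 12/41 → 45/82
merge 37/82 + 45/82 → 1
L = 12/41 + 45/82 + 1 = 151/82 ≈ 1.841 bits/symbol.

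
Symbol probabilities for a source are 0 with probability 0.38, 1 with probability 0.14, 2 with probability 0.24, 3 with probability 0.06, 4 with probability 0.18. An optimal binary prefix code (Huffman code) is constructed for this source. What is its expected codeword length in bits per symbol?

2.2 bits/symbol

Repeatedly combine the two least-probable nodes; the expected code length is the sum of the merged weights.
merge 3/50 + 7/50 → 1/5
merge 9/50 + 1/5 → 19/50
merge 6/25 + 19/50 → 31/50
merge 19/50 + 31/50 → 1
L = 1/5 + 19/50 + 31/50 + 1 = 11/5 = 2.2 bits/symbol.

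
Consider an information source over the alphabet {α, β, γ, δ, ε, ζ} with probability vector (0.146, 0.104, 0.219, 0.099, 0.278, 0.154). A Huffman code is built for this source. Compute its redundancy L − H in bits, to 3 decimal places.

Entropy H = −Σ p log₂ p ≈ 2.4841 bits.
Huffman merges: 99/1000+13/125→203/1000; 73/500+77/500→3/10; 203/1000+219/1000→211/500; 139/500+3/10→289/500; 211/500+289/500→1. L = 2503/1000 ≈ 2.5030.
L − H = 2.5030 − 2.4841 = 0.019 bits.

0.019 bits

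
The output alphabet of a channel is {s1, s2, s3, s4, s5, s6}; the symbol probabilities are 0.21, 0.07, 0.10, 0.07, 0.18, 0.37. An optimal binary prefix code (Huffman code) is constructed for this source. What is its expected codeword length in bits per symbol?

2.38 bits/symbol

Repeatedly combine the two least-probable nodes; the expected code length is the sum of the merged weights.
merge 7/100 + 7/100 → 7/50
merge 1/10 + 7/50 → 6/25
merge 9/50 + 21/100 → 39/100
merge 6/25 + 37/100 → 61/100
merge 39/100 + 61/100 → 1
L = 7/50 + 6/25 + 39/100 + 61/100 + 1 = 119/50 = 2.38 bits/symbol.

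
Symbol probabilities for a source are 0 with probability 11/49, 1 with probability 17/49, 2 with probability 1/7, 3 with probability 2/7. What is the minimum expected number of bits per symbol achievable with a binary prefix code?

2 bits/symbol

Repeatedly combine the two least-probable nodes; the expected code length is the sum of the merged weights.
merge 1/7 + 11/49 → 18/49
merge 2/7 + 17/49 → 31/49
merge 18/49 + 31/49 → 1
L = 18/49 + 31/49 + 1 = 2 bits/symbol.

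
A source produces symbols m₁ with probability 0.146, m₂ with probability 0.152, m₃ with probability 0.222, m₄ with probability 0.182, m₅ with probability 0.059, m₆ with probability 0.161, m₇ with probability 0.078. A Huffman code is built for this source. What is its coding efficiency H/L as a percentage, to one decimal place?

98.8%

Entropy H = −Σ p log₂ p ≈ 2.7000 bits.
Huffman merges: 59/1000+39/500→137/1000; 137/1000+73/500→283/1000; 19/125+161/1000→313/1000; 91/500+111/500→101/250; 283/1000+313/1000→149/250; 101/250+149/250→1. L = 2733/1000 ≈ 2.7330.
Efficiency = H/L = 2.7000/2.7330 = 98.8%.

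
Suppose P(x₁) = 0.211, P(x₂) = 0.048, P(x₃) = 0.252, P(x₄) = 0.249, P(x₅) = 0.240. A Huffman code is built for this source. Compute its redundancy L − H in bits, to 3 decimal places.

Entropy H = −Σ p log₂ p ≈ 2.1786 bits.
Huffman merges: 6/125+211/1000→259/1000; 6/25+249/1000→489/1000; 63/250+259/1000→511/1000; 489/1000+511/1000→1. L = 2259/1000 ≈ 2.2590.
L − H = 2.2590 − 2.1786 = 0.080 bits.

0.080 bits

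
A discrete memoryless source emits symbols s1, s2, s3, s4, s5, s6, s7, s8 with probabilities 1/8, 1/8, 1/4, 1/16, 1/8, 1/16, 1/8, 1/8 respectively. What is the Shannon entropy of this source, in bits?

2.875 bits

Each probability is a power of 1/2, so log₂(1/p) is an integer.
H = Σ p·log₂(1/p) = 1/8·3 + 1/8·3 + 1/4·2 + 1/16·4 + 1/8·3 + 1/16·4 + 1/8·3 + 1/8·3 = 2.875 bits.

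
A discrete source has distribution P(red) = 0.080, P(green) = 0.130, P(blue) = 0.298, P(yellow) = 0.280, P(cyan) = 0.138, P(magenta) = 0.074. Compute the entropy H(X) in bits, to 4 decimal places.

H = −Σ pᵢ log₂ pᵢ.
−0.080·log₂(0.080) = 0.2915
−0.130·log₂(0.130) = 0.3826
−0.298·log₂(0.298) = 0.5205
−0.280·log₂(0.280) = 0.5142
−0.138·log₂(0.138) = 0.3943
−0.074·log₂(0.074) = 0.2780
Sum ≈ 2.3811 → 2.3811 bits.

2.3811 bits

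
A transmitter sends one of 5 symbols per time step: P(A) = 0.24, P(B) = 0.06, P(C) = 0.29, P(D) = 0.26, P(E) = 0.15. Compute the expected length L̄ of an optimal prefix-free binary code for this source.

2.21 bits/symbol

Repeatedly combine the two least-probable nodes; the expected code length is the sum of the merged weights.
merge 3/50 + 3/20 → 21/100
merge 21/100 + 6/25 → 9/20
merge 13/50 + 29/100 → 11/20
merge 9/20 + 11/20 → 1
L = 21/100 + 9/20 + 11/20 + 1 = 221/100 = 2.21 bits/symbol.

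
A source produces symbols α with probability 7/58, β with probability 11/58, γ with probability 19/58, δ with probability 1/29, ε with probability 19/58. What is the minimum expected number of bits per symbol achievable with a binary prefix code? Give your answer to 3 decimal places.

2.155 bits/symbol

Repeatedly combine the two least-probable nodes; the expected code length is the sum of the merged weights.
merge 1/29 + 7/58 → 9/58
merge 9/58 + 11/58 → 10/29
merge 19/58 + 19/58 → 19/29
merge 10/29 + 19/29 → 1
L = 9/58 + 10/29 + 19/29 + 1 = 125/58 ≈ 2.155 bits/symbol.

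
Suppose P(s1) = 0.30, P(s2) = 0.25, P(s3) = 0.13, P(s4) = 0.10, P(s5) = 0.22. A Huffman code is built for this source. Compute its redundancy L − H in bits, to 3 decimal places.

0.013 bits

Entropy H = −Σ p log₂ p ≈ 2.2165 bits.
Huffman merges: 1/10+13/100→23/100; 11/50+23/100→9/20; 1/4+3/10→11/20; 9/20+11/20→1. L = 223/100 ≈ 2.2300.
L − H = 2.2300 − 2.2165 = 0.013 bits.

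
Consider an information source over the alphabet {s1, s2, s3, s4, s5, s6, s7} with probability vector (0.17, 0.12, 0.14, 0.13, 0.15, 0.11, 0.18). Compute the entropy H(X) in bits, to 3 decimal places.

H = −Σ pᵢ log₂ pᵢ.
−0.17·log₂(0.17) = 0.4346
−0.12·log₂(0.12) = 0.3671
−0.14·log₂(0.14) = 0.3971
−0.13·log₂(0.13) = 0.3826
−0.15·log₂(0.15) = 0.4105
−0.11·log₂(0.11) = 0.3503
−0.18·log₂(0.18) = 0.4453
Sum ≈ 2.7875 → 2.788 bits.

2.788 bits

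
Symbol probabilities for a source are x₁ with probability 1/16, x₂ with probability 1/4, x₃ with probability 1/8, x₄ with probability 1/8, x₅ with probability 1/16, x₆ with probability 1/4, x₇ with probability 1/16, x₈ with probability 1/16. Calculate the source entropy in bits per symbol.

Each probability is a power of 1/2, so log₂(1/p) is an integer.
H = Σ p·log₂(1/p) = 1/16·4 + 1/4·2 + 1/8·3 + 1/8·3 + 1/16·4 + 1/4·2 + 1/16·4 + 1/16·4 = 2.75 bits.

2.75 bits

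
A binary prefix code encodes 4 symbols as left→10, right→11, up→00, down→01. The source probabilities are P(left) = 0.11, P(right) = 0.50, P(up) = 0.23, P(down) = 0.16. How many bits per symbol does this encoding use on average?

2 bits/symbol

L̄ = Σ pᵢ·ℓᵢ = 0.11·2 + 0.50·2 + 0.23·2 + 0.16·2 = 2 bits/symbol.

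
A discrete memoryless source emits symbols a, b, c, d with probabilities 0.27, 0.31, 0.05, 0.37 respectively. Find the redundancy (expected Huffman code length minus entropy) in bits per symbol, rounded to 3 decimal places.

0.169 bits

Entropy H = −Σ p log₂ p ≈ 1.7806 bits.
Huffman merges: 1/20+27/100→8/25; 31/100+8/25→63/100; 37/100+63/100→1. L = 39/20 ≈ 1.9500.
L − H = 1.9500 − 1.7806 = 0.169 bits.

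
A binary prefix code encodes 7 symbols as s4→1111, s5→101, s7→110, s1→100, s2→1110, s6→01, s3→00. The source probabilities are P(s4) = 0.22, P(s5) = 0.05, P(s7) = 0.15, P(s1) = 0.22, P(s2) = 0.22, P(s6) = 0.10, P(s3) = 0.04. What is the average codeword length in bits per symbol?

L̄ = Σ pᵢ·ℓᵢ = 0.22·4 + 0.05·3 + 0.15·3 + 0.22·3 + 0.22·4 + 0.10·2 + 0.04·2 = 3.3 bits/symbol.

3.3 bits/symbol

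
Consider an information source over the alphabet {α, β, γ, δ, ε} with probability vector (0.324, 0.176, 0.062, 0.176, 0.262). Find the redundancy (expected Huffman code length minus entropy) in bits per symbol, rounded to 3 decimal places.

0.074 bits

Entropy H = −Σ p log₂ p ≈ 2.1640 bits.
Huffman merges: 31/500+22/125→119/500; 22/125+119/500→207/500; 131/500+81/250→293/500; 207/500+293/500→1. L = 1119/500 ≈ 2.2380.
L − H = 2.2380 − 2.1640 = 0.074 bits.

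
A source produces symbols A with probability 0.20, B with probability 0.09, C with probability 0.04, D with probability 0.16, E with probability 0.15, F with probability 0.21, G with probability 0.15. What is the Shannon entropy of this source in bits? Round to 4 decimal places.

2.6797 bits

H = −Σ pᵢ log₂ pᵢ.
−0.20·log₂(0.20) = 0.4644
−0.09·log₂(0.09) = 0.3127
−0.04·log₂(0.04) = 0.1858
−0.16·log₂(0.16) = 0.4230
−0.15·log₂(0.15) = 0.4105
−0.21·log₂(0.21) = 0.4728
−0.15·log₂(0.15) = 0.4105
Sum ≈ 2.6797 → 2.6797 bits.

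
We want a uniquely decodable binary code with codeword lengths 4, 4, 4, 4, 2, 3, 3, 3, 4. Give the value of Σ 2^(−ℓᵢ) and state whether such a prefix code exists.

With common denominator 2^4 = 16: Σ 2^(−ℓᵢ) = 1/16 + 1/16 + 1/16 + 1/16 + 4/16 + 2/16 + 2/16 + 2/16 + 1/16 = 15/16 = 0.9375.
Kraft's inequality requires Σ ≤ 1; here Σ = 0.9375 ≤ 1, so such a prefix code exists.

0.9375; yes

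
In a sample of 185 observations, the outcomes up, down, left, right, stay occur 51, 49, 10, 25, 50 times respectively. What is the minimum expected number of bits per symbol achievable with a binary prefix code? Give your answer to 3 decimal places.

2.189 bits/symbol

Probabilities are the counts divided by 185.
Repeatedly combine the two least-probable nodes; the expected code length is the sum of the merged weights.
merge 2/37 + 5/37 → 7/37
merge 7/37 + 49/185 → 84/185
merge 10/37 + 51/185 → 101/185
merge 84/185 + 101/185 → 1
L = 7/37 + 84/185 + 101/185 + 1 = 81/37 ≈ 2.189 bits/symbol.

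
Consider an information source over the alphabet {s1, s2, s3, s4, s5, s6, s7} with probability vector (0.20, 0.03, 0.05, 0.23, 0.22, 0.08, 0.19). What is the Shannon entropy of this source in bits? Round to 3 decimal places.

2.547 bits

H = −Σ pᵢ log₂ pᵢ.
−0.20·log₂(0.20) = 0.4644
−0.03·log₂(0.03) = 0.1518
−0.05·log₂(0.05) = 0.2161
−0.23·log₂(0.23) = 0.4877
−0.22·log₂(0.22) = 0.4806
−0.08·log₂(0.08) = 0.2915
−0.19·log₂(0.19) = 0.4552
Sum ≈ 2.5472 → 2.547 bits.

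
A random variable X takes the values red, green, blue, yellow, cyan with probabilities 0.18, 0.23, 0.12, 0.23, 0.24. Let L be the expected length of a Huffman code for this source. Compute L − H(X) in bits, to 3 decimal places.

Entropy H = −Σ p log₂ p ≈ 2.2818 bits.
Huffman merges: 3/25+9/50→3/10; 23/100+23/100→23/50; 6/25+3/10→27/50; 23/50+27/50→1. L = 23/10 ≈ 2.3000.
L − H = 2.3000 − 2.2818 = 0.018 bits.

0.018 bits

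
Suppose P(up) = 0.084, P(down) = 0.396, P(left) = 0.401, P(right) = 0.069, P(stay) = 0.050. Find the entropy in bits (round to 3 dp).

H = −Σ pᵢ log₂ pᵢ.
−0.084·log₂(0.084) = 0.3002
−0.396·log₂(0.396) = 0.5292
−0.401·log₂(0.401) = 0.5286
−0.069·log₂(0.069) = 0.2662
−0.050·log₂(0.050) = 0.2161
Sum ≈ 1.8403 → 1.840 bits.

1.840 bits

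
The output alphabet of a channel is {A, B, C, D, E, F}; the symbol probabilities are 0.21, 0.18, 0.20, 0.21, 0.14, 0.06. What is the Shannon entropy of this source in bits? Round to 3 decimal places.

2.496 bits

H = −Σ pᵢ log₂ pᵢ.
−0.21·log₂(0.21) = 0.4728
−0.18·log₂(0.18) = 0.4453
−0.20·log₂(0.20) = 0.4644
−0.21·log₂(0.21) = 0.4728
−0.14·log₂(0.14) = 0.3971
−0.06·log₂(0.06) = 0.2435
Sum ≈ 2.4960 → 2.496 bits.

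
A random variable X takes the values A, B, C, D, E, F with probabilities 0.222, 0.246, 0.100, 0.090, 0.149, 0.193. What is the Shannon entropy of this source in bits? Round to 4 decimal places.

2.4919 bits

H = −Σ pᵢ log₂ pᵢ.
−0.222·log₂(0.222) = 0.4820
−0.246·log₂(0.246) = 0.4977
−0.100·log₂(0.100) = 0.3322
−0.090·log₂(0.090) = 0.3127
−0.149·log₂(0.149) = 0.4092
−0.193·log₂(0.193) = 0.4581
Sum ≈ 2.4919 → 2.4919 bits.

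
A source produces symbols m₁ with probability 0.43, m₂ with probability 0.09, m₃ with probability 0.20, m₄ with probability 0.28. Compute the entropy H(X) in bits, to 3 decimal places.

1.815 bits

H = −Σ pᵢ log₂ pᵢ.
−0.43·log₂(0.43) = 0.5236
−0.09·log₂(0.09) = 0.3127
−0.20·log₂(0.20) = 0.4644
−0.28·log₂(0.28) = 0.5142
Sum ≈ 1.8148 → 1.815 bits.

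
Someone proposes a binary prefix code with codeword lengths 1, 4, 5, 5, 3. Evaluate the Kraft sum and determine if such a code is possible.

0.75; yes

With common denominator 2^5 = 32: Σ 2^(−ℓᵢ) = 16/32 + 2/32 + 1/32 + 1/32 + 4/32 = 24/32 = 0.75.
Kraft's inequality requires Σ ≤ 1; here Σ = 0.75 ≤ 1, so such a prefix code exists.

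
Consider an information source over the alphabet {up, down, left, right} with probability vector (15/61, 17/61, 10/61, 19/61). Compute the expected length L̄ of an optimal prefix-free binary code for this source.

Repeatedly combine the two least-probable nodes; the expected code length is the sum of the merged weights.
merge 10/61 + 15/61 → 25/61
merge 17/61 + 19/61 → 36/61
merge 25/61 + 36/61 → 1
L = 25/61 + 36/61 + 1 = 2 bits/symbol.

2 bits/symbol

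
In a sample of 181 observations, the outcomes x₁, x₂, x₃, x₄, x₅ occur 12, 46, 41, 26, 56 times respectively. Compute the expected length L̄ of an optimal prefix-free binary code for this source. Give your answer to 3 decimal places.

Probabilities are the counts divided by 181.
Repeatedly combine the two least-probable nodes; the expected code length is the sum of the merged weights.
merge 12/181 + 26/181 → 38/181
merge 38/181 + 41/181 → 79/181
merge 46/181 + 56/181 → 102/181
merge 79/181 + 102/181 → 1
L = 38/181 + 79/181 + 102/181 + 1 = 400/181 ≈ 2.210 bits/symbol.

2.210 bits/symbol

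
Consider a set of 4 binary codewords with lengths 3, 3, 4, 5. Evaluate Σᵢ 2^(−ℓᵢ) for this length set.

With common denominator 2^5 = 32: Σ 2^(−ℓᵢ) = 4/32 + 4/32 + 2/32 + 1/32 = 11/32 = 0.34375.

0.34375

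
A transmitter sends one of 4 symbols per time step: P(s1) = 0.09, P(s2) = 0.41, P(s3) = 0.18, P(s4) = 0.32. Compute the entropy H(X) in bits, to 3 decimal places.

H = −Σ pᵢ log₂ pᵢ.
−0.09·log₂(0.09) = 0.3127
−0.41·log₂(0.41) = 0.5274
−0.18·log₂(0.18) = 0.4453
−0.32·log₂(0.32) = 0.5260
Sum ≈ 1.8114 → 1.811 bits.

1.811 bits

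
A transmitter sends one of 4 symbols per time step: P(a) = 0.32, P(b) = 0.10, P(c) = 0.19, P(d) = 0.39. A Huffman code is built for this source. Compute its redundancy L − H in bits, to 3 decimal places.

0.057 bits

Entropy H = −Σ p log₂ p ≈ 1.8433 bits.
Huffman merges: 1/10+19/100→29/100; 29/100+8/25→61/100; 39/100+61/100→1. L = 19/10 ≈ 1.9000.
L − H = 1.9000 − 1.8433 = 0.057 bits.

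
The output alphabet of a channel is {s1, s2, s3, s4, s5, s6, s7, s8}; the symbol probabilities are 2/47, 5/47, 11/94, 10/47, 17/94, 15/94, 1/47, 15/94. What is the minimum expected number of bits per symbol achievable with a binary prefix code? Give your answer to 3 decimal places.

Repeatedly combine the two least-probable nodes; the expected code length is the sum of the merged weights.
merge 1/47 + 2/47 → 3/47
merge 3/47 + 5/47 → 8/47
merge 11/94 + 15/94 → 13/47
merge 15/94 + 8/47 → 31/94
merge 17/94 + 10/47 → 37/94
merge 13/47 + 31/94 → 57/94
merge 37/94 + 57/94 → 1
L = 3/47 + 8/47 + 13/47 + 31/94 + 37/94 + 57/94 + 1 = 267/94 ≈ 2.840 bits/symbol.

2.840 bits/symbol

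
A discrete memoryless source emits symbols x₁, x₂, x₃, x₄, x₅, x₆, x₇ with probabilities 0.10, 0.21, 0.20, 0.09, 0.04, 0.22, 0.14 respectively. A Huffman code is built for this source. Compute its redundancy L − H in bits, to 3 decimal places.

0.055 bits

Entropy H = −Σ p log₂ p ≈ 2.6455 bits.
Huffman merges: 1/25+9/100→13/100; 1/10+13/100→23/100; 7/50+1/5→17/50; 21/100+11/50→43/100; 23/100+17/50→57/100; 43/100+57/100→1. L = 27/10 ≈ 2.7000.
L − H = 2.7000 − 2.6455 = 0.055 bits.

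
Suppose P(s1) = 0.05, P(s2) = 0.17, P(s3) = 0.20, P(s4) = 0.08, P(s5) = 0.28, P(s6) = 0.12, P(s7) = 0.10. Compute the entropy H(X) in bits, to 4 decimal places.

2.6201 bits

H = −Σ pᵢ log₂ pᵢ.
−0.05·log₂(0.05) = 0.2161
−0.17·log₂(0.17) = 0.4346
−0.20·log₂(0.20) = 0.4644
−0.08·log₂(0.08) = 0.2915
−0.28·log₂(0.28) = 0.5142
−0.12·log₂(0.12) = 0.3671
−0.10·log₂(0.10) = 0.3322
Sum ≈ 2.6201 → 2.6201 bits.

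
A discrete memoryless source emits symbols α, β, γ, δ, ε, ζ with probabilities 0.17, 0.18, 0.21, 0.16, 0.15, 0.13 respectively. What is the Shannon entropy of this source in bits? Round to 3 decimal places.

2.569 bits

H = −Σ pᵢ log₂ pᵢ.
−0.17·log₂(0.17) = 0.4346
−0.18·log₂(0.18) = 0.4453
−0.21·log₂(0.21) = 0.4728
−0.16·log₂(0.16) = 0.4230
−0.15·log₂(0.15) = 0.4105
−0.13·log₂(0.13) = 0.3826
Sum ≈ 2.5689 → 2.569 bits.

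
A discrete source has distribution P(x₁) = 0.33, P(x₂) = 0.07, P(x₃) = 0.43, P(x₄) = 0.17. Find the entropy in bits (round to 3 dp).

H = −Σ pᵢ log₂ pᵢ.
−0.33·log₂(0.33) = 0.5278
−0.07·log₂(0.07) = 0.2686
−0.43·log₂(0.43) = 0.5236
−0.17·log₂(0.17) = 0.4346
Sum ≈ 1.7545 → 1.755 bits.

1.755 bits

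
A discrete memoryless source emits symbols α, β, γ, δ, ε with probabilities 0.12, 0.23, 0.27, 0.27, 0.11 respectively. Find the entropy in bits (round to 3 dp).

H = −Σ pᵢ log₂ pᵢ.
−0.12·log₂(0.12) = 0.3671
−0.23·log₂(0.23) = 0.4877
−0.27·log₂(0.27) = 0.5100
−0.27·log₂(0.27) = 0.5100
−0.11·log₂(0.11) = 0.3503
Sum ≈ 2.2251 → 2.225 bits.

2.225 bits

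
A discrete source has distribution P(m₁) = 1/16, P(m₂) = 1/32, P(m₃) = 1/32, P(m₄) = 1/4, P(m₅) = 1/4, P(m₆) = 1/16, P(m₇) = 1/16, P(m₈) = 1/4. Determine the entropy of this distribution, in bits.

Each probability is a power of 1/2, so log₂(1/p) is an integer.
H = Σ p·log₂(1/p) = 1/16·4 + 1/32·5 + 1/32·5 + 1/4·2 + 1/4·2 + 1/16·4 + 1/16·4 + 1/4·2 = 2.5625 bits.

2.5625 bits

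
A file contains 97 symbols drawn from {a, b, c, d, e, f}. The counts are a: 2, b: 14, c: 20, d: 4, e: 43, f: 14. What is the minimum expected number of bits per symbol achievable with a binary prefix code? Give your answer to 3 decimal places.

Probabilities are the counts divided by 97.
Repeatedly combine the two least-probable nodes; the expected code length is the sum of the merged weights.
merge 2/97 + 4/97 → 6/97
merge 6/97 + 14/97 → 20/97
merge 14/97 + 20/97 → 34/97
merge 20/97 + 34/97 → 54/97
merge 43/97 + 54/97 → 1
L = 6/97 + 20/97 + 34/97 + 54/97 + 1 = 211/97 ≈ 2.175 bits/symbol.

2.175 bits/symbol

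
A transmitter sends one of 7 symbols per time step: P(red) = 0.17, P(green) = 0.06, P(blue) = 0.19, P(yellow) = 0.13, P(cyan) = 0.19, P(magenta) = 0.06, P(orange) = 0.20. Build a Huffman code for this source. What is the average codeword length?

2.73 bits/symbol

Repeatedly combine the two least-probable nodes; the expected code length is the sum of the merged weights.
merge 3/50 + 3/50 → 3/25
merge 3/25 + 13/100 → 1/4
merge 17/100 + 19/100 → 9/25
merge 19/100 + 1/5 → 39/100
merge 1/4 + 9/25 → 61/100
merge 39/100 + 61/100 → 1
L = 3/25 + 1/4 + 9/25 + 39/100 + 61/100 + 1 = 273/100 = 2.73 bits/symbol.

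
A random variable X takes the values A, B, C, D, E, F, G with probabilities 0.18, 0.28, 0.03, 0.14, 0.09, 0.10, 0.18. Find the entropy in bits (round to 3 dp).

H = −Σ pᵢ log₂ pᵢ.
−0.18·log₂(0.18) = 0.4453
−0.28·log₂(0.28) = 0.5142
−0.03·log₂(0.03) = 0.1518
−0.14·log₂(0.14) = 0.3971
−0.09·log₂(0.09) = 0.3127
−0.10·log₂(0.10) = 0.3322
−0.18·log₂(0.18) = 0.4453
Sum ≈ 2.5986 → 2.599 bits.

2.599 bits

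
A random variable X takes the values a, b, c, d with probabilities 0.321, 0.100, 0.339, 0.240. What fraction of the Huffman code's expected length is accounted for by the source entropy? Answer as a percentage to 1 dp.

Entropy H = −Σ p log₂ p ≈ 1.8816 bits.
Huffman merges: 1/10+6/25→17/50; 321/1000+339/1000→33/50; 17/50+33/50→1. L = 2 ≈ 2.0000.
Efficiency = H/L = 1.8816/2.0000 = 94.1%.

94.1%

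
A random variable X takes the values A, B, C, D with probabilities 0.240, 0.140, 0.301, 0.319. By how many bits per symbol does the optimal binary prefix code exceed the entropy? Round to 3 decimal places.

0.062 bits

Entropy H = −Σ p log₂ p ≈ 1.9385 bits.
Huffman merges: 7/50+6/25→19/50; 301/1000+319/1000→31/50; 19/50+31/50→1. L = 2 ≈ 2.0000.
L − H = 2.0000 − 1.9385 = 0.062 bits.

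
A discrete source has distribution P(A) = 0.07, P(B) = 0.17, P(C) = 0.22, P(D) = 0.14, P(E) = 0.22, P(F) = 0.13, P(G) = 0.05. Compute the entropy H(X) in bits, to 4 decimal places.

H = −Σ pᵢ log₂ pᵢ.
−0.07·log₂(0.07) = 0.2686
−0.17·log₂(0.17) = 0.4346
−0.22·log₂(0.22) = 0.4806
−0.14·log₂(0.14) = 0.3971
−0.22·log₂(0.22) = 0.4806
−0.13·log₂(0.13) = 0.3826
−0.05·log₂(0.05) = 0.2161
Sum ≈ 2.6601 → 2.6601 bits.

2.6601 bits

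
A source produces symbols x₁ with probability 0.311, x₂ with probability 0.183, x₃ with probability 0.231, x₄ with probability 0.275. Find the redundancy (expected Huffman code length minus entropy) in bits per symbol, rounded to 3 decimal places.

Entropy H = −Σ p log₂ p ≈ 1.9729 bits.
Huffman merges: 183/1000+231/1000→207/500; 11/40+311/1000→293/500; 207/500+293/500→1. L = 2 ≈ 2.0000.
L − H = 2.0000 − 1.9729 = 0.027 bits.

0.027 bits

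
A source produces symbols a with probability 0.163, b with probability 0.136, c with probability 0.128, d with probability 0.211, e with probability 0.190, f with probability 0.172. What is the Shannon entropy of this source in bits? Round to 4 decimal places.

H = −Σ pᵢ log₂ pᵢ.
−0.163·log₂(0.163) = 0.4266
−0.136·log₂(0.136) = 0.3915
−0.128·log₂(0.128) = 0.3796
−0.211·log₂(0.211) = 0.4736
−0.190·log₂(0.190) = 0.4552
−0.172·log₂(0.172) = 0.4368
Sum ≈ 2.5633 → 2.5633 bits.

2.5633 bits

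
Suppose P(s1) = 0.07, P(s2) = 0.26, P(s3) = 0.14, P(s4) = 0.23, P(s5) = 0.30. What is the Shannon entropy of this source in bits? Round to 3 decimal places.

2.180 bits

H = −Σ pᵢ log₂ pᵢ.
−0.07·log₂(0.07) = 0.2686
−0.26·log₂(0.26) = 0.5053
−0.14·log₂(0.14) = 0.3971
−0.23·log₂(0.23) = 0.4877
−0.30·log₂(0.30) = 0.5211
Sum ≈ 2.1797 → 2.180 bits.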